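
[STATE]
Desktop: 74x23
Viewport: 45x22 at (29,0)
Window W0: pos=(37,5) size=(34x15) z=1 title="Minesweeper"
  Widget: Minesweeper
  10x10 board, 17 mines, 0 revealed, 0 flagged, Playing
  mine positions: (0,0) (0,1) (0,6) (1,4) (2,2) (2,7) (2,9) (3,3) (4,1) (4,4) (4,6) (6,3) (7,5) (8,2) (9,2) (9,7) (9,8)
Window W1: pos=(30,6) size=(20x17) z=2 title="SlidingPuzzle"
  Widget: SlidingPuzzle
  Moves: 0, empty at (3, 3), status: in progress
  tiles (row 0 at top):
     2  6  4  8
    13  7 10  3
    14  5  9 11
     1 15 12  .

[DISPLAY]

                                             
                                             
                                             
                                             
                                             
        ┏━━━━━━━━━━━━━━━━━━━━━━━━━━━━━━━━┓   
 ┏━━━━━━━━━━━━━━━━━━┓                    ┃   
 ┃ SlidingPuzzle    ┃────────────────────┨   
 ┠──────────────────┨                    ┃   
 ┃┌────┬────┬────┬──┃                    ┃   
 ┃│  2 │  6 │  4 │  ┃                    ┃   
 ┃├────┼────┼────┼──┃                    ┃   
 ┃│ 13 │  7 │ 10 │  ┃                    ┃   
 ┃├────┼────┼────┼──┃                    ┃   
 ┃│ 14 │  5 │  9 │ 1┃                    ┃   
 ┃├────┼────┼────┼──┃                    ┃   
 ┃│  1 │ 15 │ 12 │  ┃                    ┃   
 ┃└────┴────┴────┴──┃                    ┃   
 ┃Moves: 0          ┃                    ┃   
 ┃                  ┃━━━━━━━━━━━━━━━━━━━━┛   
 ┃                  ┃                        
 ┃                  ┃                        


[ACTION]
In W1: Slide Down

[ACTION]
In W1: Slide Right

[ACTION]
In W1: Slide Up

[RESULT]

                                             
                                             
                                             
                                             
                                             
        ┏━━━━━━━━━━━━━━━━━━━━━━━━━━━━━━━━┓   
 ┏━━━━━━━━━━━━━━━━━━┓                    ┃   
 ┃ SlidingPuzzle    ┃────────────────────┨   
 ┠──────────────────┨                    ┃   
 ┃┌────┬────┬────┬──┃                    ┃   
 ┃│  2 │  6 │  4 │  ┃                    ┃   
 ┃├────┼────┼────┼──┃                    ┃   
 ┃│ 13 │  7 │ 10 │  ┃                    ┃   
 ┃├────┼────┼────┼──┃                    ┃   
 ┃│ 14 │  5 │ 12 │  ┃                    ┃   
 ┃├────┼────┼────┼──┃                    ┃   
 ┃│  1 │ 15 │    │ 1┃                    ┃   
 ┃└────┴────┴────┴──┃                    ┃   
 ┃Moves: 3          ┃                    ┃   
 ┃                  ┃━━━━━━━━━━━━━━━━━━━━┛   
 ┃                  ┃                        
 ┃                  ┃                        


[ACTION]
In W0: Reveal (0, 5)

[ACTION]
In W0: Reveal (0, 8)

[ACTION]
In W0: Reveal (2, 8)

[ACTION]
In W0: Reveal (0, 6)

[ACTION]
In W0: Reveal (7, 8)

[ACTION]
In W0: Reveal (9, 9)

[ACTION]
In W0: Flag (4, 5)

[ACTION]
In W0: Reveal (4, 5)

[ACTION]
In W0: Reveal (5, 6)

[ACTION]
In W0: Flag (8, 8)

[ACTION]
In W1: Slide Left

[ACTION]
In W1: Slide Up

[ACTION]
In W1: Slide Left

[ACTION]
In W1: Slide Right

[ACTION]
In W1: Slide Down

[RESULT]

                                             
                                             
                                             
                                             
                                             
        ┏━━━━━━━━━━━━━━━━━━━━━━━━━━━━━━━━┓   
 ┏━━━━━━━━━━━━━━━━━━┓                    ┃   
 ┃ SlidingPuzzle    ┃────────────────────┨   
 ┠──────────────────┨                    ┃   
 ┃┌────┬────┬────┬──┃                    ┃   
 ┃│  2 │  6 │  4 │  ┃                    ┃   
 ┃├────┼────┼────┼──┃                    ┃   
 ┃│ 13 │  7 │ 10 │  ┃                    ┃   
 ┃├────┼────┼────┼──┃                    ┃   
 ┃│ 14 │  5 │    │  ┃                    ┃   
 ┃├────┼────┼────┼──┃                    ┃   
 ┃│  1 │ 15 │ 12 │ 1┃                    ┃   
 ┃└────┴────┴────┴──┃                    ┃   
 ┃Moves: 6          ┃                    ┃   
 ┃                  ┃━━━━━━━━━━━━━━━━━━━━┛   
 ┃                  ┃                        
 ┃                  ┃                        


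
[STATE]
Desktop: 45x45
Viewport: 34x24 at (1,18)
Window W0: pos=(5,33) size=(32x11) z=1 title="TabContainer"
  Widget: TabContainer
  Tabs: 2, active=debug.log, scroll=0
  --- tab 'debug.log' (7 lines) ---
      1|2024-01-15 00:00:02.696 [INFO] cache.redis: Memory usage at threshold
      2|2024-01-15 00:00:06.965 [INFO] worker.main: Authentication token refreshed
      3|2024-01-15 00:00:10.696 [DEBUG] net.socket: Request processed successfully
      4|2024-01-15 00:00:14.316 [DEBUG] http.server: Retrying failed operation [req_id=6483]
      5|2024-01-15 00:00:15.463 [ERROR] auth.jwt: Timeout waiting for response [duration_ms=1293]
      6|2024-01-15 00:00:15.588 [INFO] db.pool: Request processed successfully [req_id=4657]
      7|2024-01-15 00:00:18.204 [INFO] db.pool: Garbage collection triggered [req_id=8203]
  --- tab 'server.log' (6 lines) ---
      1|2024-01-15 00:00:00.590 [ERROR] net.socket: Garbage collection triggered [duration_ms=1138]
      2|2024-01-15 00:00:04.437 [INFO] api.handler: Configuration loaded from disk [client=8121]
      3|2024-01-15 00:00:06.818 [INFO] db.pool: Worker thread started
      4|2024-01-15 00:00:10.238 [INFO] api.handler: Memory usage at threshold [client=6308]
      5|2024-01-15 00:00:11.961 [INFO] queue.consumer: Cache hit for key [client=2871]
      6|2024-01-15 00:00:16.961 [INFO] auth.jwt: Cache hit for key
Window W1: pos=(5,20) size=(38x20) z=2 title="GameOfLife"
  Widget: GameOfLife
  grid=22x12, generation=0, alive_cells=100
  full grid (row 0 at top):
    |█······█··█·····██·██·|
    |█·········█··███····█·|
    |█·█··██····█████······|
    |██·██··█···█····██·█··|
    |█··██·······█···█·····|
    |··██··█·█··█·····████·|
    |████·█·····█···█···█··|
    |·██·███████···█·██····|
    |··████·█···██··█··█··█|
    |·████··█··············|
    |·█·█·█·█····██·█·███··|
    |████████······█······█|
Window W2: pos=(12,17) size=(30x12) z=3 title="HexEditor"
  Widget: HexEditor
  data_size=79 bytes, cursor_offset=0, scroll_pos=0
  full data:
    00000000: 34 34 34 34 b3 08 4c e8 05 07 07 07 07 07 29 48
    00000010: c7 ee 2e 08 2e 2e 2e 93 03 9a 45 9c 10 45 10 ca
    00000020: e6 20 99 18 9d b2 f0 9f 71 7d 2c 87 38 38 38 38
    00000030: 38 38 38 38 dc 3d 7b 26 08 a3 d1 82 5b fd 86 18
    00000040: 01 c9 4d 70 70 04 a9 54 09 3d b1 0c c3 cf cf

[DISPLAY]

           ┃ HexEditor            
           ┠──────────────────────
    ┏━━━━━━┃00000000  34 34 34 34 
    ┃ GameO┃00000010  c7 ee 2e 08 
    ┠──────┃00000020  e6 20 99 18 
    ┃Gen: 0┃00000030  38 38 38 38 
    ┃█·····┃00000040  01 c9 4d 70 
    ┃█·····┃                      
    ┃█·█··█┃                      
    ┃██·██·┃                      
    ┃█··██·┗━━━━━━━━━━━━━━━━━━━━━━
    ┃··██··█·█··█·····████·       
    ┃████·█·····█···█···█··       
    ┃·██·███████···█·██····       
    ┃··████·█···██··█··█··█       
    ┃·████··█··············       
    ┃·█·█·█·█····██·█·███··       
    ┃████████······█······█       
    ┃                             
    ┃                             
    ┃                             
    ┗━━━━━━━━━━━━━━━━━━━━━━━━━━━━━
    ┃2024-01-15 00:00:10.696 [DEBU
    ┃2024-01-15 00:00:14.316 [DEBU


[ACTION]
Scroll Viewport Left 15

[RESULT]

            ┃ HexEditor           
            ┠─────────────────────
     ┏━━━━━━┃00000000  34 34 34 34
     ┃ GameO┃00000010  c7 ee 2e 08
     ┠──────┃00000020  e6 20 99 18
     ┃Gen: 0┃00000030  38 38 38 38
     ┃█·····┃00000040  01 c9 4d 70
     ┃█·····┃                     
     ┃█·█··█┃                     
     ┃██·██·┃                     
     ┃█··██·┗━━━━━━━━━━━━━━━━━━━━━
     ┃··██··█·█··█·····████·      
     ┃████·█·····█···█···█··      
     ┃·██·███████···█·██····      
     ┃··████·█···██··█··█··█      
     ┃·████··█··············      
     ┃·█·█·█·█····██·█·███··      
     ┃████████······█······█      
     ┃                            
     ┃                            
     ┃                            
     ┗━━━━━━━━━━━━━━━━━━━━━━━━━━━━
     ┃2024-01-15 00:00:10.696 [DEB
     ┃2024-01-15 00:00:14.316 [DEB


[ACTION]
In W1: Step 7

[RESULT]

            ┃ HexEditor           
            ┠─────────────────────
     ┏━━━━━━┃00000000  34 34 34 34
     ┃ GameO┃00000010  c7 ee 2e 08
     ┠──────┃00000020  e6 20 99 18
     ┃Gen: 7┃00000030  38 38 38 38
     ┃·····█┃00000040  01 c9 4d 70
     ┃······┃                     
     ┃···███┃                     
     ┃··█··█┃                     
     ┃···█·█┗━━━━━━━━━━━━━━━━━━━━━
     ┃·····██·█·······██··██      
     ┃······███████·█·█·····      
     ┃···········██··█······      
     ┃·············███······      
     ┃·█··········█··█······      
     ┃·█···········██·······      
     ┃·█····················      
     ┃                            
     ┃                            
     ┃                            
     ┗━━━━━━━━━━━━━━━━━━━━━━━━━━━━
     ┃2024-01-15 00:00:10.696 [DEB
     ┃2024-01-15 00:00:14.316 [DEB


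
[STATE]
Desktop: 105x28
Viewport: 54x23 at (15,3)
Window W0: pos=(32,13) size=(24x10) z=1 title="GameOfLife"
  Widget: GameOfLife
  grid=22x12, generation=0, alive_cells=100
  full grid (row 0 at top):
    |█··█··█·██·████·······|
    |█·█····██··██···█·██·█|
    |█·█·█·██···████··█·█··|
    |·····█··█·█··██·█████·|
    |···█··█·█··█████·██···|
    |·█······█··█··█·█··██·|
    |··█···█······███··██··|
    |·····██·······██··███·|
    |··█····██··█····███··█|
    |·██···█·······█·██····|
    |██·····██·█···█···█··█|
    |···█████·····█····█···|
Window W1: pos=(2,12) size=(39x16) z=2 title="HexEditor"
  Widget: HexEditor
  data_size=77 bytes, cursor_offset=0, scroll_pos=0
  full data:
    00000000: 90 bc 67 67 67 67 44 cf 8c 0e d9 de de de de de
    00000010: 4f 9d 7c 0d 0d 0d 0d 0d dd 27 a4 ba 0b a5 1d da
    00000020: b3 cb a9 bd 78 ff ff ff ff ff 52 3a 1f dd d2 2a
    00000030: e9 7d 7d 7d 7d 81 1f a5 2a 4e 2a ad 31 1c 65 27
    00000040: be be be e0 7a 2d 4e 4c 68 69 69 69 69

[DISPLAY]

                                                      
                                                      
                                                      
                                                      
                                                      
                                                      
                                                      
                                                      
                                                      
━━━━━━━━━━━━━━━━━━━━━━━━━┓                            
                         ┃━━━━━━━━━━━━━━┓             
─────────────────────────┨ife           ┃             
 bc 67 67 67 67 44 cf  8c┃──────────────┨             
 9d 7c 0d 0d 0d 0d 0d  dd┃              ┃             
 cb a9 bd 78 ff ff ff  ff┃█·█··██·█████·┃             
 7d 7d 7d 7d 81 1f a5  2a┃█··█████·██···┃             
 be be e0 7a 2d 4e 4c  68┃█··█··█·█··██·┃             
                         ┃·····███··██··┃             
                         ┃······██··███·┃             
                         ┃━━━━━━━━━━━━━━┛             
                         ┃                            
                         ┃                            
                         ┃                            


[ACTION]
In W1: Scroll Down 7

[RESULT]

                                                      
                                                      
                                                      
                                                      
                                                      
                                                      
                                                      
                                                      
                                                      
━━━━━━━━━━━━━━━━━━━━━━━━━┓                            
                         ┃━━━━━━━━━━━━━━┓             
─────────────────────────┨ife           ┃             
 be be e0 7a 2d 4e 4c  68┃──────────────┨             
                         ┃              ┃             
                         ┃█·█··██·█████·┃             
                         ┃█··█████·██···┃             
                         ┃█··█··█·█··██·┃             
                         ┃·····███··██··┃             
                         ┃······██··███·┃             
                         ┃━━━━━━━━━━━━━━┛             
                         ┃                            
                         ┃                            
                         ┃                            


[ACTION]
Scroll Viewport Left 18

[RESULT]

                                                      
                                                      
                                                      
                                                      
                                                      
                                                      
                                                      
                                                      
                                                      
  ┏━━━━━━━━━━━━━━━━━━━━━━━━━━━━━━━━━━━━━┓             
  ┃ HexEditor                           ┃━━━━━━━━━━━━━
  ┠─────────────────────────────────────┨ife          
  ┃00000040  be be be e0 7a 2d 4e 4c  68┃─────────────
  ┃                                     ┃             
  ┃                                     ┃█·█··██·█████
  ┃                                     ┃█··█████·██··
  ┃                                     ┃█··█··█·█··██
  ┃                                     ┃·····███··██·
  ┃                                     ┃······██··███
  ┃                                     ┃━━━━━━━━━━━━━
  ┃                                     ┃             
  ┃                                     ┃             
  ┃                                     ┃             


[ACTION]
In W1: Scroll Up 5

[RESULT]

                                                      
                                                      
                                                      
                                                      
                                                      
                                                      
                                                      
                                                      
                                                      
  ┏━━━━━━━━━━━━━━━━━━━━━━━━━━━━━━━━━━━━━┓             
  ┃ HexEditor                           ┃━━━━━━━━━━━━━
  ┠─────────────────────────────────────┨ife          
  ┃00000000  90 bc 67 67 67 67 44 cf  8c┃─────────────
  ┃00000010  4f 9d 7c 0d 0d 0d 0d 0d  dd┃             
  ┃00000020  b3 cb a9 bd 78 ff ff ff  ff┃█·█··██·█████
  ┃00000030  e9 7d 7d 7d 7d 81 1f a5  2a┃█··█████·██··
  ┃00000040  be be be e0 7a 2d 4e 4c  68┃█··█··█·█··██
  ┃                                     ┃·····███··██·
  ┃                                     ┃······██··███
  ┃                                     ┃━━━━━━━━━━━━━
  ┃                                     ┃             
  ┃                                     ┃             
  ┃                                     ┃             


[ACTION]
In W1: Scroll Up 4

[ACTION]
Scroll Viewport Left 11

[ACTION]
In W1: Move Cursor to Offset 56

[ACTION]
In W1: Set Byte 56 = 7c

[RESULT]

                                                      
                                                      
                                                      
                                                      
                                                      
                                                      
                                                      
                                                      
                                                      
  ┏━━━━━━━━━━━━━━━━━━━━━━━━━━━━━━━━━━━━━┓             
  ┃ HexEditor                           ┃━━━━━━━━━━━━━
  ┠─────────────────────────────────────┨ife          
  ┃00000000  90 bc 67 67 67 67 44 cf  8c┃─────────────
  ┃00000010  4f 9d 7c 0d 0d 0d 0d 0d  dd┃             
  ┃00000020  b3 cb a9 bd 78 ff ff ff  ff┃█·█··██·█████
  ┃00000030  e9 7d 7d 7d 7d 81 1f a5  7C┃█··█████·██··
  ┃00000040  be be be e0 7a 2d 4e 4c  68┃█··█··█·█··██
  ┃                                     ┃·····███··██·
  ┃                                     ┃······██··███
  ┃                                     ┃━━━━━━━━━━━━━
  ┃                                     ┃             
  ┃                                     ┃             
  ┃                                     ┃             


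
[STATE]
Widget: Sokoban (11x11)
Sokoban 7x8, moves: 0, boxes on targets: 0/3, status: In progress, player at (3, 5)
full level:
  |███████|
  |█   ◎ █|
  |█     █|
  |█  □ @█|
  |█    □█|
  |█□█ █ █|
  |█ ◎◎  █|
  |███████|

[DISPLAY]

███████    
█   ◎ █    
█     █    
█  □ @█    
█    □█    
█□█ █ █    
█ ◎◎  █    
███████    
Moves: 0  0
           
           


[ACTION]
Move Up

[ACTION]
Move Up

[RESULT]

███████    
█   ◎@█    
█     █    
█  □  █    
█    □█    
█□█ █ █    
█ ◎◎  █    
███████    
Moves: 2  0
           
           


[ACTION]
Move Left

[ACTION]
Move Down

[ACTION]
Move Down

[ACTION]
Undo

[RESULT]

███████    
█   ◎ █    
█   @ █    
█  □  █    
█    □█    
█□█ █ █    
█ ◎◎  █    
███████    
Moves: 4  0
           
           


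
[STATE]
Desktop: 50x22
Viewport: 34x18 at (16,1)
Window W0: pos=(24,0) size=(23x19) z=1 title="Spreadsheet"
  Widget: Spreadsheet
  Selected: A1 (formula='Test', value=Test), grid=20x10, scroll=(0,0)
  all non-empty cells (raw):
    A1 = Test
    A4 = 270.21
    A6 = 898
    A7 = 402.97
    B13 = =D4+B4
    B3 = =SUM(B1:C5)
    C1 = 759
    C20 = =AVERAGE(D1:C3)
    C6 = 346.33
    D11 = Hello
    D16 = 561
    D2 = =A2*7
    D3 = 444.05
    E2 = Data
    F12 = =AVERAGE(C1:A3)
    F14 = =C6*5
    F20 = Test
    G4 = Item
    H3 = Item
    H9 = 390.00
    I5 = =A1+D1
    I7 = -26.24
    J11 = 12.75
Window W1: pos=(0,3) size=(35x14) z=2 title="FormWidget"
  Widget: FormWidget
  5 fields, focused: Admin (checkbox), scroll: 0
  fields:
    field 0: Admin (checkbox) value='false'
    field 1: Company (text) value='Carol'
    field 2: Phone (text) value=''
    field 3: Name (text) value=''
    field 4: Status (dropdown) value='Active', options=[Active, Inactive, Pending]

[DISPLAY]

        ┃ Spreadsheet         ┃   
        ┠─────────────────────┨   
━━━━━━━━━━━━━━━━━━┓           ┃   
                  ┃     B     ┃   
──────────────────┨-----------┃   
 ]                ┃         0 ┃   
Carol            ]┃ 0       0 ┃   
                 ]┃ 0#CIRC!   ┃   
                 ]┃21       0 ┃   
Active          ▼]┃ 0       0 ┃   
                  ┃98       0 ┃   
                  ┃97       0 ┃   
                  ┃ 0       0 ┃   
                  ┃ 0       0 ┃   
                  ┃ 0       0 ┃   
━━━━━━━━━━━━━━━━━━┛ 0       0 ┃   
        ┃ 12        0       0 ┃   
        ┗━━━━━━━━━━━━━━━━━━━━━┛   


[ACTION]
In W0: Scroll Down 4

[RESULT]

        ┃ Spreadsheet         ┃   
        ┠─────────────────────┨   
━━━━━━━━━━━━━━━━━━┓           ┃   
                  ┃     B     ┃   
──────────────────┨-----------┃   
 ]                ┃ 0       0 ┃   
Carol            ]┃98       0 ┃   
                 ]┃97       0 ┃   
                 ]┃ 0       0 ┃   
Active          ▼]┃ 0       0 ┃   
                  ┃ 0       0 ┃   
                  ┃ 0       0 ┃   
                  ┃ 0       0 ┃   
                  ┃ 0       0 ┃   
                  ┃ 0       0 ┃   
━━━━━━━━━━━━━━━━━━┛ 0       0 ┃   
        ┃ 16        0       0 ┃   
        ┗━━━━━━━━━━━━━━━━━━━━━┛   


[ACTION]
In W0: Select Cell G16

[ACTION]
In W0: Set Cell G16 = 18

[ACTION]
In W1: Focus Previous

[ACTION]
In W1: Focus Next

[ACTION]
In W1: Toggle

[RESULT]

        ┃ Spreadsheet         ┃   
        ┠─────────────────────┨   
━━━━━━━━━━━━━━━━━━┓           ┃   
                  ┃     B     ┃   
──────────────────┨-----------┃   
x]                ┃ 0       0 ┃   
Carol            ]┃98       0 ┃   
                 ]┃97       0 ┃   
                 ]┃ 0       0 ┃   
Active          ▼]┃ 0       0 ┃   
                  ┃ 0       0 ┃   
                  ┃ 0       0 ┃   
                  ┃ 0       0 ┃   
                  ┃ 0       0 ┃   
                  ┃ 0       0 ┃   
━━━━━━━━━━━━━━━━━━┛ 0       0 ┃   
        ┃ 16        0       0 ┃   
        ┗━━━━━━━━━━━━━━━━━━━━━┛   


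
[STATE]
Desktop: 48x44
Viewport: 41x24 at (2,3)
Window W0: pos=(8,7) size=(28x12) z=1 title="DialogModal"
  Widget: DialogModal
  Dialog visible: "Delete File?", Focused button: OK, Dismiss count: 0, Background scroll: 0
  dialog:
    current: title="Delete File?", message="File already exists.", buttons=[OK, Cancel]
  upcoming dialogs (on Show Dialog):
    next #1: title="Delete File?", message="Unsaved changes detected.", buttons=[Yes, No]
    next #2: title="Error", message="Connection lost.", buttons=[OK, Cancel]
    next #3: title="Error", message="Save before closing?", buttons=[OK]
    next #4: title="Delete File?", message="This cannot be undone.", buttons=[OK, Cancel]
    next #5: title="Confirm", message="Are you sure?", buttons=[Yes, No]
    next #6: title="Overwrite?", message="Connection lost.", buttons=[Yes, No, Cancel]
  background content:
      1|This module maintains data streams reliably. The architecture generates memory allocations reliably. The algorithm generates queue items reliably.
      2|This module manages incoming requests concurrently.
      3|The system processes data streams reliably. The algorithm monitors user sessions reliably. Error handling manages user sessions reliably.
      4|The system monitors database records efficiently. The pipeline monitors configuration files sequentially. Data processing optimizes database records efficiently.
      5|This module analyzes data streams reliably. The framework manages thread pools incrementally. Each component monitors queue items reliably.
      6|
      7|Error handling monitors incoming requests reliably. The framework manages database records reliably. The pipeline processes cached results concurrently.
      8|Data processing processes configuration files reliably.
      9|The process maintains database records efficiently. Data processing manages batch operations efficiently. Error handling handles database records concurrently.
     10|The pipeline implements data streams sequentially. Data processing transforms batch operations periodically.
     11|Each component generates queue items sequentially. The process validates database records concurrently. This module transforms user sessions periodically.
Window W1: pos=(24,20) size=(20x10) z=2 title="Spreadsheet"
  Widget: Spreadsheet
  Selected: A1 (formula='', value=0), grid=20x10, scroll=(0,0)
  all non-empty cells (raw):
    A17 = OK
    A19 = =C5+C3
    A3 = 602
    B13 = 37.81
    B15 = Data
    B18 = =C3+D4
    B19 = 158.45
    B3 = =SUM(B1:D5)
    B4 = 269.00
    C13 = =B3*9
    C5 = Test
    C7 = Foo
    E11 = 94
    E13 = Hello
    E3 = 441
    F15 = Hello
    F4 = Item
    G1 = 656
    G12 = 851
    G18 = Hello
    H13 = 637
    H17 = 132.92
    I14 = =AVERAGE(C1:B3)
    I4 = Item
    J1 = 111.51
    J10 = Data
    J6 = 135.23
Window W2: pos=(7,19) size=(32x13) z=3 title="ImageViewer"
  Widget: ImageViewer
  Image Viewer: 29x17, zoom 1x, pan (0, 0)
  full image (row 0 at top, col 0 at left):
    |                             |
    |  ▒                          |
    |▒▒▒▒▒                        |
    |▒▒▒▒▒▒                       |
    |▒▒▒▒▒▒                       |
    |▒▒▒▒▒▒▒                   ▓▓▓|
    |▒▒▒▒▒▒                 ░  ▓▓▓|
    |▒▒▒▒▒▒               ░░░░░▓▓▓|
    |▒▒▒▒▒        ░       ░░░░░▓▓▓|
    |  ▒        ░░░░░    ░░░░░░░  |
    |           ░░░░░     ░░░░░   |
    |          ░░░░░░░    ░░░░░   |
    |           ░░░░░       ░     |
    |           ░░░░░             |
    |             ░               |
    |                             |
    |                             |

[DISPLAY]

                                         
                                         
                                         
                                         
      ┏━━━━━━━━━━━━━━━━━━━━━━━━━━┓       
      ┃ DialogModal              ┃       
      ┠──────────────────────────┨       
      ┃This module maintains data┃       
      ┃Th┌────────────────────┐mi┃       
      ┃Th│    Delete File?    │a ┃       
      ┃Th│File already exists.│ba┃       
      ┃Th│   [OK]  Cancel     │a ┃       
      ┃  └────────────────────┘  ┃       
      ┃Error handling monitors in┃       
      ┃Data processing processes ┃       
      ┗━━━━━━━━━━━━━━━━━━━━━━━━━━┛       
     ┏━━━━━━━━━━━━━━━━━━━━━━━━━━━━━━┓    
     ┃ ImageViewer                  ┃━━━━
     ┠──────────────────────────────┨    
     ┃                              ┃────
     ┃  ▒                           ┃    
     ┃▒▒▒▒▒                         ┃ B  
     ┃▒▒▒▒▒▒                        ┃----
     ┃▒▒▒▒▒▒                        ┃    


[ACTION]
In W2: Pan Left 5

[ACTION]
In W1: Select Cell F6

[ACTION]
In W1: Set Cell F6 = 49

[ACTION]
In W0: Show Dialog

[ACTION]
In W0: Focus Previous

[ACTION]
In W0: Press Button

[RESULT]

                                         
                                         
                                         
                                         
      ┏━━━━━━━━━━━━━━━━━━━━━━━━━━┓       
      ┃ DialogModal              ┃       
      ┠──────────────────────────┨       
      ┃This module maintains data┃       
      ┃This module manages incomi┃       
      ┃The system processes data ┃       
      ┃The system monitors databa┃       
      ┃This module analyzes data ┃       
      ┃                          ┃       
      ┃Error handling monitors in┃       
      ┃Data processing processes ┃       
      ┗━━━━━━━━━━━━━━━━━━━━━━━━━━┛       
     ┏━━━━━━━━━━━━━━━━━━━━━━━━━━━━━━┓    
     ┃ ImageViewer                  ┃━━━━
     ┠──────────────────────────────┨    
     ┃                              ┃────
     ┃  ▒                           ┃    
     ┃▒▒▒▒▒                         ┃ B  
     ┃▒▒▒▒▒▒                        ┃----
     ┃▒▒▒▒▒▒                        ┃    


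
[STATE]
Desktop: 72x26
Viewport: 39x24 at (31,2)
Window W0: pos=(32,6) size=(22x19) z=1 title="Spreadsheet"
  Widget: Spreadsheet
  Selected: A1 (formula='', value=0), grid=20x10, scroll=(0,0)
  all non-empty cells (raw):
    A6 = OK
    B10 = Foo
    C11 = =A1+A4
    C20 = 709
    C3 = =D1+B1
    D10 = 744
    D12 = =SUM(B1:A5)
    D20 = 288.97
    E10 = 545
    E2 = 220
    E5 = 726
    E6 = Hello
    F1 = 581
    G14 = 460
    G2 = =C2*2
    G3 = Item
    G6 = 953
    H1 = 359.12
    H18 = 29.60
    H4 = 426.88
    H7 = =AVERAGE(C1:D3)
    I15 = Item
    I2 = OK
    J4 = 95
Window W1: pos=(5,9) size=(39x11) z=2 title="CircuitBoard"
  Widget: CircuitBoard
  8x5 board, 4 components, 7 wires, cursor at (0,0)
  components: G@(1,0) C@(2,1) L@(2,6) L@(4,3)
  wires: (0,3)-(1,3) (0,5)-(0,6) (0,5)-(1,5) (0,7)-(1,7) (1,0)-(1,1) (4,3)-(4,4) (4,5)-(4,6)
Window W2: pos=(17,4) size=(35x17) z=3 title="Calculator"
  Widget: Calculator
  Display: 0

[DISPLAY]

                                       
                                       
━━━━━━━━━━━━━━━━━━━━┓                  
                    ┃                  
────────────────────┨━┓                
                   0┃ ┃                
───┐                ┃─┨                
 ÷ │                ┃ ┃                
───┤                ┃ ┃                
 × │                ┃-┃                
───┤                ┃0┃                
 - │                ┃0┃                
───┤                ┃0┃                
 + │                ┃0┃                
───┤                ┃0┃                
 M+│                ┃0┃                
───┘                ┃0┃                
                    ┃0┃                
━━━━━━━━━━━━━━━━━━━━┛0┃                
 ┃ 10        0Foo     ┃                
 ┃ 11        0       0┃                
 ┃ 12        0       0┃                
 ┗━━━━━━━━━━━━━━━━━━━━┛                
                                       


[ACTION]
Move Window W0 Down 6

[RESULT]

                                       
                                       
━━━━━━━━━━━━━━━━━━━━┓                  
                    ┃                  
────────────────────┨                  
                   0┃━┓                
───┐                ┃ ┃                
 ÷ │                ┃─┨                
───┤                ┃ ┃                
 × │                ┃ ┃                
───┤                ┃-┃                
 - │                ┃0┃                
───┤                ┃0┃                
 + │                ┃0┃                
───┤                ┃0┃                
 M+│                ┃0┃                
───┘                ┃0┃                
                    ┃0┃                
━━━━━━━━━━━━━━━━━━━━┛0┃                
 ┃  9        0       0┃                
 ┃ 10        0Foo     ┃                
 ┃ 11        0       0┃                
 ┃ 12        0       0┃                
 ┗━━━━━━━━━━━━━━━━━━━━┛                


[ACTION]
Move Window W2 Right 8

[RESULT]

                                       
                                       
━━━━━━━━━━━━━━━━━━━━━━━━━━━━┓          
ulator                      ┃          
────────────────────────────┨          
                           0┃          
───┬───┬───┐                ┃          
 8 │ 9 │ ÷ │                ┃          
───┼───┼───┤                ┃          
 5 │ 6 │ × │                ┃          
───┼───┼───┤                ┃          
 2 │ 3 │ - │                ┃          
───┼───┼───┤                ┃          
 . │ = │ + │                ┃          
───┼───┼───┤                ┃          
 MC│ MR│ M+│                ┃          
───┴───┴───┘                ┃          
                            ┃          
━━━━━━━━━━━━━━━━━━━━━━━━━━━━┛          
 ┃  9        0       0┃                
 ┃ 10        0Foo     ┃                
 ┃ 11        0       0┃                
 ┃ 12        0       0┃                
 ┗━━━━━━━━━━━━━━━━━━━━┛                


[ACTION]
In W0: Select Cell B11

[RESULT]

                                       
                                       
━━━━━━━━━━━━━━━━━━━━━━━━━━━━┓          
ulator                      ┃          
────────────────────────────┨          
                           0┃          
───┬───┬───┐                ┃          
 8 │ 9 │ ÷ │                ┃          
───┼───┼───┤                ┃          
 5 │ 6 │ × │                ┃          
───┼───┼───┤                ┃          
 2 │ 3 │ - │                ┃          
───┼───┼───┤                ┃          
 . │ = │ + │                ┃          
───┼───┼───┤                ┃          
 MC│ MR│ M+│                ┃          
───┴───┴───┘                ┃          
                            ┃          
━━━━━━━━━━━━━━━━━━━━━━━━━━━━┛          
 ┃  9        0       0┃                
 ┃ 10        0Foo     ┃                
 ┃ 11        0     [0]┃                
 ┃ 12        0       0┃                
 ┗━━━━━━━━━━━━━━━━━━━━┛                


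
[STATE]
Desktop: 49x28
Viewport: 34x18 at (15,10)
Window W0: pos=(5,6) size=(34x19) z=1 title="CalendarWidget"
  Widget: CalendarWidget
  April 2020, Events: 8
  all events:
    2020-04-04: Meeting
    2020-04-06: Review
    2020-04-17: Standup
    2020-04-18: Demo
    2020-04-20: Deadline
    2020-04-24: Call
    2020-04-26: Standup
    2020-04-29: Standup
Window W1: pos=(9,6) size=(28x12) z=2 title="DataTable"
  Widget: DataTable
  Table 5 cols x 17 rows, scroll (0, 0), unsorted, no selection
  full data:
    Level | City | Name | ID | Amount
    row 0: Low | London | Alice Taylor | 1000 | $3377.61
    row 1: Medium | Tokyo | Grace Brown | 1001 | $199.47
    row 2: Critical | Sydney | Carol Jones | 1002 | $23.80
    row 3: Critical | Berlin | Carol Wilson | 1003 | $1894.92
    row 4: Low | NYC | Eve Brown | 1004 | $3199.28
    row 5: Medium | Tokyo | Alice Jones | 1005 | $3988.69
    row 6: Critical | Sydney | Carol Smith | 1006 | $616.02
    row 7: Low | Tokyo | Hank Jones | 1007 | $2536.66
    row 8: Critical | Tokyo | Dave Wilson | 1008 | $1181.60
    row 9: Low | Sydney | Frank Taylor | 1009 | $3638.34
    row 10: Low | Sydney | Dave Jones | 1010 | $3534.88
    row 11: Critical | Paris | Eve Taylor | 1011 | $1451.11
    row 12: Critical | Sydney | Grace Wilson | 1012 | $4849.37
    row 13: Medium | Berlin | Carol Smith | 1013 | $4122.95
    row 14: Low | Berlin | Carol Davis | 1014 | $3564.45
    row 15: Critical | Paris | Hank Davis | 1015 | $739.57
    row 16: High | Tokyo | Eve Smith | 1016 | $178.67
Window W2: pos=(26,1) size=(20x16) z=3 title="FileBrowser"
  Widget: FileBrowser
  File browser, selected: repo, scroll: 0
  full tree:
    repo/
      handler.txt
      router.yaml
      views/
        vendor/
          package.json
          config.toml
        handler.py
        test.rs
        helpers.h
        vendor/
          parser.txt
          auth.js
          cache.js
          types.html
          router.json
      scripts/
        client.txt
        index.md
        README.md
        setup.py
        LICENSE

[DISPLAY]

───┼──────┼┃                  ┃   
   │London│┃                  ┃   
m  │Tokyo │┃                  ┃   
cal│Sydney│┃                  ┃   
cal│Berlin│┃                  ┃   
   │NYC   │┃                  ┃   
m  │Tokyo │┗━━━━━━━━━━━━━━━━━━┛   
━━━━━━━━━━━━━━━━━━━━━┛ ┃          
                       ┃          
                       ┃          
                       ┃          
                       ┃          
                       ┃          
                       ┃          
━━━━━━━━━━━━━━━━━━━━━━━┛          
                                  
                                  
                                  


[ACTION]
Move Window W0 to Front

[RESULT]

Th Fr Sa Su            ┃      ┃   
 2  3  4*  5           ┃      ┃   
  9 10 11 12           ┃      ┃   
16 17* 18* 19          ┃      ┃   
 23 24* 25 26*         ┃      ┃   
 30                    ┃      ┃   
                       ┃━━━━━━┛   
                       ┃          
                       ┃          
                       ┃          
                       ┃          
                       ┃          
                       ┃          
                       ┃          
━━━━━━━━━━━━━━━━━━━━━━━┛          
                                  
                                  
                                  


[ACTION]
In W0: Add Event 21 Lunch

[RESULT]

Th Fr Sa Su            ┃      ┃   
 2  3  4*  5           ┃      ┃   
  9 10 11 12           ┃      ┃   
16 17* 18* 19          ┃      ┃   
2 23 24* 25 26*        ┃      ┃   
 30                    ┃      ┃   
                       ┃━━━━━━┛   
                       ┃          
                       ┃          
                       ┃          
                       ┃          
                       ┃          
                       ┃          
                       ┃          
━━━━━━━━━━━━━━━━━━━━━━━┛          
                                  
                                  
                                  


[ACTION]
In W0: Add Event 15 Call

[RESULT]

Th Fr Sa Su            ┃      ┃   
 2  3  4*  5           ┃      ┃   
  9 10 11 12           ┃      ┃   
 16 17* 18* 19         ┃      ┃   
2 23 24* 25 26*        ┃      ┃   
 30                    ┃      ┃   
                       ┃━━━━━━┛   
                       ┃          
                       ┃          
                       ┃          
                       ┃          
                       ┃          
                       ┃          
                       ┃          
━━━━━━━━━━━━━━━━━━━━━━━┛          
                                  
                                  
                                  


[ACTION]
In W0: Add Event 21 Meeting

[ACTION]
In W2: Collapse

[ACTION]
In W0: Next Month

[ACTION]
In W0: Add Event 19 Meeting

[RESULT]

Th Fr Sa Su            ┃      ┃   
    1  2  3            ┃      ┃   
 7  8  9 10            ┃      ┃   
14 15 16 17            ┃      ┃   
 21 22 23 24           ┃      ┃   
28 29 30 31            ┃      ┃   
                       ┃━━━━━━┛   
                       ┃          
                       ┃          
                       ┃          
                       ┃          
                       ┃          
                       ┃          
                       ┃          
━━━━━━━━━━━━━━━━━━━━━━━┛          
                                  
                                  
                                  
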